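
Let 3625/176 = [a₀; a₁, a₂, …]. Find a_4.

3625 = 20·176 + 105   →  a_0 = 20
176 = 1·105 + 71   →  a_1 = 1
105 = 1·71 + 34   →  a_2 = 1
71 = 2·34 + 3   →  a_3 = 2
34 = 11·3 + 1   →  a_4 = 11

11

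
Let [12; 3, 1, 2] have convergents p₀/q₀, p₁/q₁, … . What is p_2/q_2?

Using pₖ = aₖpₖ₋₁ + pₖ₋₂, qₖ = aₖqₖ₋₁ + qₖ₋₂ (with p₋₁=1, p₋₂=0, q₋₁=0, q₋₂=1):
  k=0: a=12, p=12, q=1
  k=1: a=3, p=37, q=3
  k=2: a=1, p=49, q=4

49/4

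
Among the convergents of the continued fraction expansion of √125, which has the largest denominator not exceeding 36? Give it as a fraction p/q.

√125 = [11; 5, 1, 1, 5, 22, …] (period length 5).
Convergents:
  p_0/q_0 = 11/1
  p_1/q_1 = 56/5
  p_2/q_2 = 67/6
  p_3/q_3 = 123/11
  p_4/q_4 = 682/61
q_3 = 11 ≤ 36 < 61 = q_4, so the answer is 123/11.

123/11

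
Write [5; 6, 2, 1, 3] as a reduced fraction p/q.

361/70

Fold from the inside: start with 3/1.
  1 + 1/3 = 4/3
  2 + 3/4 = 11/4
  6 + 4/11 = 70/11
  5 + 11/70 = 361/70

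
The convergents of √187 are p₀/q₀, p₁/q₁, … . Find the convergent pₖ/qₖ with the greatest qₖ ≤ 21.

41/3

√187 = [13; 1, 2, 13, 2, 1, 26, …] (period length 6).
Convergents:
  p_0/q_0 = 13/1
  p_1/q_1 = 14/1
  p_2/q_2 = 41/3
  p_3/q_3 = 547/40
q_2 = 3 ≤ 21 < 40 = q_3, so the answer is 41/3.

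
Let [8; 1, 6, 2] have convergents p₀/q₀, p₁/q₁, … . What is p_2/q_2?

62/7

Using pₖ = aₖpₖ₋₁ + pₖ₋₂, qₖ = aₖqₖ₋₁ + qₖ₋₂ (with p₋₁=1, p₋₂=0, q₋₁=0, q₋₂=1):
  k=0: a=8, p=8, q=1
  k=1: a=1, p=9, q=1
  k=2: a=6, p=62, q=7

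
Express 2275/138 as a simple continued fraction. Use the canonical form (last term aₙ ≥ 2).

[16; 2, 16, 1, 3]

2275 = 16*138 + 67
138 = 2*67 + 4
67 = 16*4 + 3
4 = 1*3 + 1
3 = 3*1 + 0  (stop)
So 2275/138 = [16; 2, 16, 1, 3].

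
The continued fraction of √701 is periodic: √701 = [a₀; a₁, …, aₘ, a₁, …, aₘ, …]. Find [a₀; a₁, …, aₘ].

[26; 2, 10, 10, 2, 52]

a₀ = ⌊√701⌋ = 26.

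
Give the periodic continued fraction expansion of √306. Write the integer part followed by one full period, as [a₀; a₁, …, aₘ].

[17; 2, 34]

a₀ = ⌊√306⌋ = 17.
With m₀=0, d₀=1 and mₖ₊₁ = dₖaₖ − mₖ, dₖ₊₁ = (n − mₖ₊₁²)/dₖ, aₖ₊₁ = ⌊(a₀+mₖ₊₁)/dₖ₊₁⌋:
  k=1: m=17, d=17, a=2
  k=2: m=17, d=1, a=34
d=1 and a=2a₀=34 at k=2, so the next step gives (m, d) = (17, 17) again — its k=1 value — and the period has length 2.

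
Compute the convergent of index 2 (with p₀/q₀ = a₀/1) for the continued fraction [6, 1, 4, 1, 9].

Using pₖ = aₖpₖ₋₁ + pₖ₋₂, qₖ = aₖqₖ₋₁ + qₖ₋₂ (with p₋₁=1, p₋₂=0, q₋₁=0, q₋₂=1):
  k=0: a=6, p=6, q=1
  k=1: a=1, p=7, q=1
  k=2: a=4, p=34, q=5

34/5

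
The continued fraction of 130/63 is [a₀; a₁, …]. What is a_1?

15

130 = 2·63 + 4   →  a_0 = 2
63 = 15·4 + 3   →  a_1 = 15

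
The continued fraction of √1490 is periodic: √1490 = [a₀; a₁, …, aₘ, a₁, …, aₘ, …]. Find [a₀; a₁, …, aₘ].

[38; 1, 1, 1, 1, 76]

a₀ = ⌊√1490⌋ = 38.
With m₀=0, d₀=1 and mₖ₊₁ = dₖaₖ − mₖ, dₖ₊₁ = (n − mₖ₊₁²)/dₖ, aₖ₊₁ = ⌊(a₀+mₖ₊₁)/dₖ₊₁⌋:
  k=1: m=38, d=46, a=1
  k=2: m=8, d=31, a=1
  k=3: m=23, d=31, a=1
  k=4: m=8, d=46, a=1
  k=5: m=38, d=1, a=76
d=1 and a=2a₀=76 at k=5, so the next step gives (m, d) = (38, 46) again — its k=1 value — and the period has length 5.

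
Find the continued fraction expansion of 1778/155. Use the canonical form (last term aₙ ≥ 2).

1778 = 11*155 + 73
155 = 2*73 + 9
73 = 8*9 + 1
9 = 9*1 + 0  (stop)
So 1778/155 = [11; 2, 8, 9].

[11; 2, 8, 9]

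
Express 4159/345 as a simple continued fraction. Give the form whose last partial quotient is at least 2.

4159 = 12*345 + 19
345 = 18*19 + 3
19 = 6*3 + 1
3 = 3*1 + 0  (stop)
So 4159/345 = [12; 18, 6, 3].

[12; 18, 6, 3]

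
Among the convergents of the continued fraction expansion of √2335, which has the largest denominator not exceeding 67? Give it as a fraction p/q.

1353/28

√2335 = [48; 3, 9, 3, 96, …] (period length 4).
Convergents:
  p_0/q_0 = 48/1
  p_1/q_1 = 145/3
  p_2/q_2 = 1353/28
  p_3/q_3 = 4204/87
q_2 = 28 ≤ 67 < 87 = q_3, so the answer is 1353/28.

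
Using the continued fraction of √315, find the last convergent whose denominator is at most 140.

2467/139

√315 = [17; 1, 2, 1, 34, …] (period length 4).
Convergents:
  p_0/q_0 = 17/1
  p_1/q_1 = 18/1
  p_2/q_2 = 53/3
  p_3/q_3 = 71/4
  p_4/q_4 = 2467/139
  p_5/q_5 = 2538/143
q_4 = 139 ≤ 140 < 143 = q_5, so the answer is 2467/139.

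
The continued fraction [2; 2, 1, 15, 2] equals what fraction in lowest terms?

227/97

Fold from the inside: start with 2/1.
  15 + 1/2 = 31/2
  1 + 2/31 = 33/31
  2 + 31/33 = 97/33
  2 + 33/97 = 227/97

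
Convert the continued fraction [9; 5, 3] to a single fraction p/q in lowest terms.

147/16

Using pₖ = aₖpₖ₋₁ + pₖ₋₂ and qₖ = aₖqₖ₋₁ + qₖ₋₂:
  k=0: a=9, p=9, q=1
  k=1: a=5, p=46, q=5
  k=2: a=3, p=147, q=16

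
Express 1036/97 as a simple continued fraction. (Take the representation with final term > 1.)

[10; 1, 2, 7, 1, 3]

1036 = 10*97 + 66
97 = 1*66 + 31
66 = 2*31 + 4
31 = 7*4 + 3
4 = 1*3 + 1
3 = 3*1 + 0  (stop)
So 1036/97 = [10; 1, 2, 7, 1, 3].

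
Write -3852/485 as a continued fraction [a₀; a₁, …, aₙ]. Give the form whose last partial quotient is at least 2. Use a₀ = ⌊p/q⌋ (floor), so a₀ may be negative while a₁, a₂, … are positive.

[-8; 17, 3, 9]

-3852 = -8·485 + 28
485 = 17·28 + 9
28 = 3·9 + 1
9 = 9·1 + 0  (stop)
So -3852/485 = [-8; 17, 3, 9].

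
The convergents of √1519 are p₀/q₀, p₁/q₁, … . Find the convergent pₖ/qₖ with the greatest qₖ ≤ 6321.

118521/3041

√1519 = [38; 1, 37, 1, 76, …] (period length 4).
Convergents:
  p_0/q_0 = 38/1
  p_1/q_1 = 39/1
  p_2/q_2 = 1481/38
  p_3/q_3 = 1520/39
  p_4/q_4 = 117001/3002
  p_5/q_5 = 118521/3041
  p_6/q_6 = 4502278/115519
q_5 = 3041 ≤ 6321 < 115519 = q_6, so the answer is 118521/3041.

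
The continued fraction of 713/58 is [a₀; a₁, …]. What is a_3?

2

713 = 12·58 + 17   →  a_0 = 12
58 = 3·17 + 7   →  a_1 = 3
17 = 2·7 + 3   →  a_2 = 2
7 = 2·3 + 1   →  a_3 = 2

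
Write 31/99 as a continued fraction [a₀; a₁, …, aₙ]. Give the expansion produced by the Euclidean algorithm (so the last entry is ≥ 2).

31 = 0×99 + 31
99 = 3×31 + 6
31 = 5×6 + 1
6 = 6×1 + 0  (stop)
So 31/99 = [0; 3, 5, 6].

[0; 3, 5, 6]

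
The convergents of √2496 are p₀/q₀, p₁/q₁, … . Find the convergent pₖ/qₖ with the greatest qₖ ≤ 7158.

124850/2499

√2496 = [49; 1, 23, 1, 98, …] (period length 4).
Convergents:
  p_0/q_0 = 49/1
  p_1/q_1 = 50/1
  p_2/q_2 = 1199/24
  p_3/q_3 = 1249/25
  p_4/q_4 = 123601/2474
  p_5/q_5 = 124850/2499
  p_6/q_6 = 2995151/59951
q_5 = 2499 ≤ 7158 < 59951 = q_6, so the answer is 124850/2499.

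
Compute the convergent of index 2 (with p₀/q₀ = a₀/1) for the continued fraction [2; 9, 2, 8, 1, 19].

Using pₖ = aₖpₖ₋₁ + pₖ₋₂, qₖ = aₖqₖ₋₁ + qₖ₋₂ (with p₋₁=1, p₋₂=0, q₋₁=0, q₋₂=1):
  k=0: a=2, p=2, q=1
  k=1: a=9, p=19, q=9
  k=2: a=2, p=40, q=19

40/19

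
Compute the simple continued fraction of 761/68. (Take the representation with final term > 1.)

761 = 11*68 + 13
68 = 5*13 + 3
13 = 4*3 + 1
3 = 3*1 + 0  (stop)
So 761/68 = [11; 5, 4, 3].

[11; 5, 4, 3]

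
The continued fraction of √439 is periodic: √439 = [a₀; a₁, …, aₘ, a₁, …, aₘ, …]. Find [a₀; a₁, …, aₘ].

a₀ = ⌊√439⌋ = 20.
With m₀=0, d₀=1 and mₖ₊₁ = dₖaₖ − mₖ, dₖ₊₁ = (n − mₖ₊₁²)/dₖ, aₖ₊₁ = ⌊(a₀+mₖ₊₁)/dₖ₊₁⌋:
  k=1: m=20, d=39, a=1
  k=2: m=19, d=2, a=19
  k=3: m=19, d=39, a=1
  k=4: m=20, d=1, a=40
d=1 and a=2a₀=40 at k=4, so the next step gives (m, d) = (20, 39) again — its k=1 value — and the period has length 4.

[20; 1, 19, 1, 40]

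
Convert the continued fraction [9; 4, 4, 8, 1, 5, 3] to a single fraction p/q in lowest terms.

Fold from the inside: start with 3/1.
  5 + 1/3 = 16/3
  1 + 3/16 = 19/16
  8 + 16/19 = 168/19
  4 + 19/168 = 691/168
  4 + 168/691 = 2932/691
  9 + 691/2932 = 27079/2932

27079/2932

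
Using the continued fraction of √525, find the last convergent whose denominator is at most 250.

√525 = [22; 1, 10, 2, 10, 1, 44, …] (period length 6).
Convergents:
  p_0/q_0 = 22/1
  p_1/q_1 = 23/1
  p_2/q_2 = 252/11
  p_3/q_3 = 527/23
  p_4/q_4 = 5522/241
  p_5/q_5 = 6049/264
q_4 = 241 ≤ 250 < 264 = q_5, so the answer is 5522/241.

5522/241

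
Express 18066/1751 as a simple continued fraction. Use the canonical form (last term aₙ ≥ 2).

[10; 3, 6, 1, 2, 3, 8]

18066 = 10·1751 + 556
1751 = 3·556 + 83
556 = 6·83 + 58
83 = 1·58 + 25
58 = 2·25 + 8
25 = 3·8 + 1
8 = 8·1 + 0  (stop)
So 18066/1751 = [10; 3, 6, 1, 2, 3, 8].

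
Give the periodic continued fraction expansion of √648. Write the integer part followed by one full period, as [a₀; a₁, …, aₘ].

[25; 2, 5, 6, 5, 2, 50]

a₀ = ⌊√648⌋ = 25.
With m₀=0, d₀=1 and mₖ₊₁ = dₖaₖ − mₖ, dₖ₊₁ = (n − mₖ₊₁²)/dₖ, aₖ₊₁ = ⌊(a₀+mₖ₊₁)/dₖ₊₁⌋:
  k=1: m=25, d=23, a=2
  k=2: m=21, d=9, a=5
  k=3: m=24, d=8, a=6
  k=4: m=24, d=9, a=5
  k=5: m=21, d=23, a=2
  k=6: m=25, d=1, a=50
d=1 and a=2a₀=50 at k=6, so the next step gives (m, d) = (25, 23) again — its k=1 value — and the period has length 6.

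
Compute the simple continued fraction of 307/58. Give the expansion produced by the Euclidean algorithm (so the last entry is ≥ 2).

307 = 5*58 + 17
58 = 3*17 + 7
17 = 2*7 + 3
7 = 2*3 + 1
3 = 3*1 + 0  (stop)
So 307/58 = [5; 3, 2, 2, 3].

[5; 3, 2, 2, 3]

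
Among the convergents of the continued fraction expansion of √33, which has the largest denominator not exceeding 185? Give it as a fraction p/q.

√33 = [5; 1, 2, 1, 10, …] (period length 4).
Convergents:
  p_0/q_0 = 5/1
  p_1/q_1 = 6/1
  p_2/q_2 = 17/3
  p_3/q_3 = 23/4
  p_4/q_4 = 247/43
  p_5/q_5 = 270/47
  p_6/q_6 = 787/137
  p_7/q_7 = 1057/184
  p_8/q_8 = 11357/1977
q_7 = 184 ≤ 185 < 1977 = q_8, so the answer is 1057/184.

1057/184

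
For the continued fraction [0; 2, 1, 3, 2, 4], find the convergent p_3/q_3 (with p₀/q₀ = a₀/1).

4/11

Using pₖ = aₖpₖ₋₁ + pₖ₋₂, qₖ = aₖqₖ₋₁ + qₖ₋₂ (with p₋₁=1, p₋₂=0, q₋₁=0, q₋₂=1):
  k=0: a=0, p=0, q=1
  k=1: a=2, p=1, q=2
  k=2: a=1, p=1, q=3
  k=3: a=3, p=4, q=11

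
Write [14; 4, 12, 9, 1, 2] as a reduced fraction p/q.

Fold from the inside: start with 2/1.
  1 + 1/2 = 3/2
  9 + 2/3 = 29/3
  12 + 3/29 = 351/29
  4 + 29/351 = 1433/351
  14 + 351/1433 = 20413/1433

20413/1433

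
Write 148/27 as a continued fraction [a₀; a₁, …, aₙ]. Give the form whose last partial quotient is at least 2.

148 = 5*27 + 13
27 = 2*13 + 1
13 = 13*1 + 0  (stop)
So 148/27 = [5; 2, 13].

[5; 2, 13]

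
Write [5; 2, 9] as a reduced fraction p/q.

104/19

Fold from the inside: start with 9/1.
  2 + 1/9 = 19/9
  5 + 9/19 = 104/19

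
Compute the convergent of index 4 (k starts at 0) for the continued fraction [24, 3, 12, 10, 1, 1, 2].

Using pₖ = aₖpₖ₋₁ + pₖ₋₂, qₖ = aₖqₖ₋₁ + qₖ₋₂ (with p₋₁=1, p₋₂=0, q₋₁=0, q₋₂=1):
  k=0: a=24, p=24, q=1
  k=1: a=3, p=73, q=3
  k=2: a=12, p=900, q=37
  k=3: a=10, p=9073, q=373
  k=4: a=1, p=9973, q=410

9973/410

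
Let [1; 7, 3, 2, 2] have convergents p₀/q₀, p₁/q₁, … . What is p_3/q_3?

Using pₖ = aₖpₖ₋₁ + pₖ₋₂, qₖ = aₖqₖ₋₁ + qₖ₋₂ (with p₋₁=1, p₋₂=0, q₋₁=0, q₋₂=1):
  k=0: a=1, p=1, q=1
  k=1: a=7, p=8, q=7
  k=2: a=3, p=25, q=22
  k=3: a=2, p=58, q=51

58/51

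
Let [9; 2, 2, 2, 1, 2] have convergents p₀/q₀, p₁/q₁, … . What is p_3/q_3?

113/12

Using pₖ = aₖpₖ₋₁ + pₖ₋₂, qₖ = aₖqₖ₋₁ + qₖ₋₂ (with p₋₁=1, p₋₂=0, q₋₁=0, q₋₂=1):
  k=0: a=9, p=9, q=1
  k=1: a=2, p=19, q=2
  k=2: a=2, p=47, q=5
  k=3: a=2, p=113, q=12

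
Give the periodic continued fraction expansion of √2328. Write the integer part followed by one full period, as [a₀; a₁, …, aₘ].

[48; 4, 96]

a₀ = ⌊√2328⌋ = 48.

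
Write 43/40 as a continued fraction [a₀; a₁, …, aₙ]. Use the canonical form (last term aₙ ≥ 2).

43 = 1*40 + 3
40 = 13*3 + 1
3 = 3*1 + 0  (stop)
So 43/40 = [1; 13, 3].

[1; 13, 3]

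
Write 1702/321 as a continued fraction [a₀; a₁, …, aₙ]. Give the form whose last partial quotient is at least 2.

[5; 3, 3, 4, 3, 2]

1702 = 5×321 + 97
321 = 3×97 + 30
97 = 3×30 + 7
30 = 4×7 + 2
7 = 3×2 + 1
2 = 2×1 + 0  (stop)
So 1702/321 = [5; 3, 3, 4, 3, 2].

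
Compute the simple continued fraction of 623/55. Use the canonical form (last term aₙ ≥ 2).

[11; 3, 18]

623 = 11×55 + 18
55 = 3×18 + 1
18 = 18×1 + 0  (stop)
So 623/55 = [11; 3, 18].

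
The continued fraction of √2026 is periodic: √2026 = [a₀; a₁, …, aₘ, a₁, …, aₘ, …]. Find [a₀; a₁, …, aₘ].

a₀ = ⌊√2026⌋ = 45.
With m₀=0, d₀=1 and mₖ₊₁ = dₖaₖ − mₖ, dₖ₊₁ = (n − mₖ₊₁²)/dₖ, aₖ₊₁ = ⌊(a₀+mₖ₊₁)/dₖ₊₁⌋:
  k=1: m=45, d=1, a=90
d=1 and a=2a₀=90 at k=1, so the next step gives (m, d) = (45, 1) again — its k=1 value — and the period has length 1.

[45; 90]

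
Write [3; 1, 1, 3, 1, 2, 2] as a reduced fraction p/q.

210/59

Fold from the inside: start with 2/1.
  2 + 1/2 = 5/2
  1 + 2/5 = 7/5
  3 + 5/7 = 26/7
  1 + 7/26 = 33/26
  1 + 26/33 = 59/33
  3 + 33/59 = 210/59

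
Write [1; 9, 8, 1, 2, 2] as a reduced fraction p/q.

Using pₖ = aₖpₖ₋₁ + pₖ₋₂ and qₖ = aₖqₖ₋₁ + qₖ₋₂:
  k=0: a=1, p=1, q=1
  k=1: a=9, p=10, q=9
  k=2: a=8, p=81, q=73
  k=3: a=1, p=91, q=82
  k=4: a=2, p=263, q=237
  k=5: a=2, p=617, q=556

617/556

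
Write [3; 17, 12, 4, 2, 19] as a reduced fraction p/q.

111753/36538

Fold from the inside: start with 19/1.
  2 + 1/19 = 39/19
  4 + 19/39 = 175/39
  12 + 39/175 = 2139/175
  17 + 175/2139 = 36538/2139
  3 + 2139/36538 = 111753/36538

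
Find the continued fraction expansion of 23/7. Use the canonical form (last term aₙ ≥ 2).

23 = 3*7 + 2
7 = 3*2 + 1
2 = 2*1 + 0  (stop)
So 23/7 = [3; 3, 2].

[3; 3, 2]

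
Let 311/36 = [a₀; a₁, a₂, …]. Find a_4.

3

311 = 8·36 + 23   →  a_0 = 8
36 = 1·23 + 13   →  a_1 = 1
23 = 1·13 + 10   →  a_2 = 1
13 = 1·10 + 3   →  a_3 = 1
10 = 3·3 + 1   →  a_4 = 3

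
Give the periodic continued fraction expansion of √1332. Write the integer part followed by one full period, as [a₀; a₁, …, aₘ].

[36; 2, 72]

a₀ = ⌊√1332⌋ = 36.
With m₀=0, d₀=1 and mₖ₊₁ = dₖaₖ − mₖ, dₖ₊₁ = (n − mₖ₊₁²)/dₖ, aₖ₊₁ = ⌊(a₀+mₖ₊₁)/dₖ₊₁⌋:
  k=1: m=36, d=36, a=2
  k=2: m=36, d=1, a=72
d=1 and a=2a₀=72 at k=2, so the next step gives (m, d) = (36, 36) again — its k=1 value — and the period has length 2.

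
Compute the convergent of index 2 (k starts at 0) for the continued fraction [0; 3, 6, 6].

Using pₖ = aₖpₖ₋₁ + pₖ₋₂, qₖ = aₖqₖ₋₁ + qₖ₋₂ (with p₋₁=1, p₋₂=0, q₋₁=0, q₋₂=1):
  k=0: a=0, p=0, q=1
  k=1: a=3, p=1, q=3
  k=2: a=6, p=6, q=19

6/19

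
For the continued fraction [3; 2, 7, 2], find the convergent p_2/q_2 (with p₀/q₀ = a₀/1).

Using pₖ = aₖpₖ₋₁ + pₖ₋₂, qₖ = aₖqₖ₋₁ + qₖ₋₂ (with p₋₁=1, p₋₂=0, q₋₁=0, q₋₂=1):
  k=0: a=3, p=3, q=1
  k=1: a=2, p=7, q=2
  k=2: a=7, p=52, q=15

52/15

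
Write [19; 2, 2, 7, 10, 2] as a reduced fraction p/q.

Fold from the inside: start with 2/1.
  10 + 1/2 = 21/2
  7 + 2/21 = 149/21
  2 + 21/149 = 319/149
  2 + 149/319 = 787/319
  19 + 319/787 = 15272/787

15272/787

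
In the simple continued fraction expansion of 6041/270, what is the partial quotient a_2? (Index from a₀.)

6041 = 22·270 + 101   →  a_0 = 22
270 = 2·101 + 68   →  a_1 = 2
101 = 1·68 + 33   →  a_2 = 1

1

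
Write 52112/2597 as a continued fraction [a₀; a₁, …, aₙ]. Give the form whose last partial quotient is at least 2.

52112 = 20*2597 + 172
2597 = 15*172 + 17
172 = 10*17 + 2
17 = 8*2 + 1
2 = 2*1 + 0  (stop)
So 52112/2597 = [20; 15, 10, 8, 2].

[20; 15, 10, 8, 2]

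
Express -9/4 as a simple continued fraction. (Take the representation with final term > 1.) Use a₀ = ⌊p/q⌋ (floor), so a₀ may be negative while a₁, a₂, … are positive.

-9 = -3·4 + 3
4 = 1·3 + 1
3 = 3·1 + 0  (stop)
So -9/4 = [-3; 1, 3].

[-3; 1, 3]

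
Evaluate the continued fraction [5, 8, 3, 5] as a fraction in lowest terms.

681/133

Fold from the inside: start with 5/1.
  3 + 1/5 = 16/5
  8 + 5/16 = 133/16
  5 + 16/133 = 681/133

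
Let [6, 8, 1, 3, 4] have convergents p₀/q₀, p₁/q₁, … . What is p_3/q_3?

Using pₖ = aₖpₖ₋₁ + pₖ₋₂, qₖ = aₖqₖ₋₁ + qₖ₋₂ (with p₋₁=1, p₋₂=0, q₋₁=0, q₋₂=1):
  k=0: a=6, p=6, q=1
  k=1: a=8, p=49, q=8
  k=2: a=1, p=55, q=9
  k=3: a=3, p=214, q=35

214/35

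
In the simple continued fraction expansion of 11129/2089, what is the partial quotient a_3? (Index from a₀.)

11129 = 5·2089 + 684   →  a_0 = 5
2089 = 3·684 + 37   →  a_1 = 3
684 = 18·37 + 18   →  a_2 = 18
37 = 2·18 + 1   →  a_3 = 2

2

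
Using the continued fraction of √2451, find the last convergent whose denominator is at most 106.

3317/67

√2451 = [49; 1, 1, 32, 1, 1, 98, …] (period length 6).
Convergents:
  p_0/q_0 = 49/1
  p_1/q_1 = 50/1
  p_2/q_2 = 99/2
  p_3/q_3 = 3218/65
  p_4/q_4 = 3317/67
  p_5/q_5 = 6535/132
q_4 = 67 ≤ 106 < 132 = q_5, so the answer is 3317/67.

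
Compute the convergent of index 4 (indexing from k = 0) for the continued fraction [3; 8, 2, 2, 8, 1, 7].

1101/353

Using pₖ = aₖpₖ₋₁ + pₖ₋₂, qₖ = aₖqₖ₋₁ + qₖ₋₂ (with p₋₁=1, p₋₂=0, q₋₁=0, q₋₂=1):
  k=0: a=3, p=3, q=1
  k=1: a=8, p=25, q=8
  k=2: a=2, p=53, q=17
  k=3: a=2, p=131, q=42
  k=4: a=8, p=1101, q=353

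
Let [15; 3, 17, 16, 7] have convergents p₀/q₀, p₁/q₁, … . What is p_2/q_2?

797/52

Using pₖ = aₖpₖ₋₁ + pₖ₋₂, qₖ = aₖqₖ₋₁ + qₖ₋₂ (with p₋₁=1, p₋₂=0, q₋₁=0, q₋₂=1):
  k=0: a=15, p=15, q=1
  k=1: a=3, p=46, q=3
  k=2: a=17, p=797, q=52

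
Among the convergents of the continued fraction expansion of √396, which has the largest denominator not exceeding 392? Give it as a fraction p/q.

7741/389

√396 = [19; 1, 8, 1, 38, …] (period length 4).
Convergents:
  p_0/q_0 = 19/1
  p_1/q_1 = 20/1
  p_2/q_2 = 179/9
  p_3/q_3 = 199/10
  p_4/q_4 = 7741/389
  p_5/q_5 = 7940/399
q_4 = 389 ≤ 392 < 399 = q_5, so the answer is 7741/389.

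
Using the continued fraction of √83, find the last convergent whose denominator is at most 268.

√83 = [9; 9, 18, …] (period length 2).
Convergents:
  p_0/q_0 = 9/1
  p_1/q_1 = 82/9
  p_2/q_2 = 1485/163
  p_3/q_3 = 13447/1476
q_2 = 163 ≤ 268 < 1476 = q_3, so the answer is 1485/163.

1485/163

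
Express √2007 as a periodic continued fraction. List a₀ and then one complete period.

a₀ = ⌊√2007⌋ = 44.

[44; 1, 3, 1, 88]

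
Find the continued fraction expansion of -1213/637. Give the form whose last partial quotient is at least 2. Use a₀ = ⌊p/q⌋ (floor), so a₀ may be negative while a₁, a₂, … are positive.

-1213 = -2·637 + 61
637 = 10·61 + 27
61 = 2·27 + 7
27 = 3·7 + 6
7 = 1·6 + 1
6 = 6·1 + 0  (stop)
So -1213/637 = [-2; 10, 2, 3, 1, 6].

[-2; 10, 2, 3, 1, 6]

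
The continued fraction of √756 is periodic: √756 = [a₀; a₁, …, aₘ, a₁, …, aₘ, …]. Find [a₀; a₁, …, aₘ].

[27; 2, 54]

a₀ = ⌊√756⌋ = 27.
With m₀=0, d₀=1 and mₖ₊₁ = dₖaₖ − mₖ, dₖ₊₁ = (n − mₖ₊₁²)/dₖ, aₖ₊₁ = ⌊(a₀+mₖ₊₁)/dₖ₊₁⌋:
  k=1: m=27, d=27, a=2
  k=2: m=27, d=1, a=54
d=1 and a=2a₀=54 at k=2, so the next step gives (m, d) = (27, 27) again — its k=1 value — and the period has length 2.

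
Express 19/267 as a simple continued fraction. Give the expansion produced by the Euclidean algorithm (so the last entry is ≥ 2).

19 = 0·267 + 19
267 = 14·19 + 1
19 = 19·1 + 0  (stop)
So 19/267 = [0; 14, 19].

[0; 14, 19]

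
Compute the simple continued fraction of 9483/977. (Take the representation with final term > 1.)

[9; 1, 2, 2, 2, 9, 6]

9483 = 9*977 + 690
977 = 1*690 + 287
690 = 2*287 + 116
287 = 2*116 + 55
116 = 2*55 + 6
55 = 9*6 + 1
6 = 6*1 + 0  (stop)
So 9483/977 = [9; 1, 2, 2, 2, 9, 6].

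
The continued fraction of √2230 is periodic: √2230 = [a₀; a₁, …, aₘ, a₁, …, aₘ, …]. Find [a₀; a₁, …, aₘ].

[47; 4, 2, 18, 2, 4, 94]

a₀ = ⌊√2230⌋ = 47.
With m₀=0, d₀=1 and mₖ₊₁ = dₖaₖ − mₖ, dₖ₊₁ = (n − mₖ₊₁²)/dₖ, aₖ₊₁ = ⌊(a₀+mₖ₊₁)/dₖ₊₁⌋:
  k=1: m=47, d=21, a=4
  k=2: m=37, d=41, a=2
  k=3: m=45, d=5, a=18
  k=4: m=45, d=41, a=2
  k=5: m=37, d=21, a=4
  k=6: m=47, d=1, a=94
d=1 and a=2a₀=94 at k=6, so the next step gives (m, d) = (47, 21) again — its k=1 value — and the period has length 6.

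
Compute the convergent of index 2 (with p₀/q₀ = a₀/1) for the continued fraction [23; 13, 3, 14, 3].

923/40

Using pₖ = aₖpₖ₋₁ + pₖ₋₂, qₖ = aₖqₖ₋₁ + qₖ₋₂ (with p₋₁=1, p₋₂=0, q₋₁=0, q₋₂=1):
  k=0: a=23, p=23, q=1
  k=1: a=13, p=300, q=13
  k=2: a=3, p=923, q=40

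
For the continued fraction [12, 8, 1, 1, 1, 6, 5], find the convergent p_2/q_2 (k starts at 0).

Using pₖ = aₖpₖ₋₁ + pₖ₋₂, qₖ = aₖqₖ₋₁ + qₖ₋₂ (with p₋₁=1, p₋₂=0, q₋₁=0, q₋₂=1):
  k=0: a=12, p=12, q=1
  k=1: a=8, p=97, q=8
  k=2: a=1, p=109, q=9

109/9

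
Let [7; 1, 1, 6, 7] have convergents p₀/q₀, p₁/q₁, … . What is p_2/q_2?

Using pₖ = aₖpₖ₋₁ + pₖ₋₂, qₖ = aₖqₖ₋₁ + qₖ₋₂ (with p₋₁=1, p₋₂=0, q₋₁=0, q₋₂=1):
  k=0: a=7, p=7, q=1
  k=1: a=1, p=8, q=1
  k=2: a=1, p=15, q=2

15/2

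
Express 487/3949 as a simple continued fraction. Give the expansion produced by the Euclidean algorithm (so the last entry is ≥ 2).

487 = 0×3949 + 487
3949 = 8×487 + 53
487 = 9×53 + 10
53 = 5×10 + 3
10 = 3×3 + 1
3 = 3×1 + 0  (stop)
So 487/3949 = [0; 8, 9, 5, 3, 3].

[0; 8, 9, 5, 3, 3]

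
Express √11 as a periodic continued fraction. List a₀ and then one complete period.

[3; 3, 6]

a₀ = ⌊√11⌋ = 3.
With m₀=0, d₀=1 and mₖ₊₁ = dₖaₖ − mₖ, dₖ₊₁ = (n − mₖ₊₁²)/dₖ, aₖ₊₁ = ⌊(a₀+mₖ₊₁)/dₖ₊₁⌋:
  k=1: m=3, d=2, a=3
  k=2: m=3, d=1, a=6
d=1 and a=2a₀=6 at k=2, so the next step gives (m, d) = (3, 2) again — its k=1 value — and the period has length 2.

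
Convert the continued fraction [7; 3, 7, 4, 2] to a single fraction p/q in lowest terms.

Fold from the inside: start with 2/1.
  4 + 1/2 = 9/2
  7 + 2/9 = 65/9
  3 + 9/65 = 204/65
  7 + 65/204 = 1493/204

1493/204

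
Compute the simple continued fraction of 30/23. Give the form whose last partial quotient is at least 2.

30 = 1·23 + 7
23 = 3·7 + 2
7 = 3·2 + 1
2 = 2·1 + 0  (stop)
So 30/23 = [1; 3, 3, 2].

[1; 3, 3, 2]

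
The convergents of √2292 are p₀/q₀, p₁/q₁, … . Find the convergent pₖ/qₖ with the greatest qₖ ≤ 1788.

36720/767

√2292 = [47; 1, 6, 1, 94, …] (period length 4).
Convergents:
  p_0/q_0 = 47/1
  p_1/q_1 = 48/1
  p_2/q_2 = 335/7
  p_3/q_3 = 383/8
  p_4/q_4 = 36337/759
  p_5/q_5 = 36720/767
  p_6/q_6 = 256657/5361
q_5 = 767 ≤ 1788 < 5361 = q_6, so the answer is 36720/767.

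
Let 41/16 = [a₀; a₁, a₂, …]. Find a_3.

3

41 = 2·16 + 9   →  a_0 = 2
16 = 1·9 + 7   →  a_1 = 1
9 = 1·7 + 2   →  a_2 = 1
7 = 3·2 + 1   →  a_3 = 3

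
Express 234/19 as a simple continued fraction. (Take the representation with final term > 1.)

[12; 3, 6]

234 = 12·19 + 6
19 = 3·6 + 1
6 = 6·1 + 0  (stop)
So 234/19 = [12; 3, 6].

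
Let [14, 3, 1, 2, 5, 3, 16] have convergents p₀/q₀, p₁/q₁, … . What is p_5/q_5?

2683/188

Using pₖ = aₖpₖ₋₁ + pₖ₋₂, qₖ = aₖqₖ₋₁ + qₖ₋₂ (with p₋₁=1, p₋₂=0, q₋₁=0, q₋₂=1):
  k=0: a=14, p=14, q=1
  k=1: a=3, p=43, q=3
  k=2: a=1, p=57, q=4
  k=3: a=2, p=157, q=11
  k=4: a=5, p=842, q=59
  k=5: a=3, p=2683, q=188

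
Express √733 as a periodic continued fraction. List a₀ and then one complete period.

a₀ = ⌊√733⌋ = 27.
With m₀=0, d₀=1 and mₖ₊₁ = dₖaₖ − mₖ, dₖ₊₁ = (n − mₖ₊₁²)/dₖ, aₖ₊₁ = ⌊(a₀+mₖ₊₁)/dₖ₊₁⌋:
  k=1: m=27, d=4, a=13
  k=2: m=25, d=27, a=1
  k=3: m=2, d=27, a=1
  k=4: m=25, d=4, a=13
  k=5: m=27, d=1, a=54
d=1 and a=2a₀=54 at k=5, so the next step gives (m, d) = (27, 4) again — its k=1 value — and the period has length 5.

[27; 13, 1, 1, 13, 54]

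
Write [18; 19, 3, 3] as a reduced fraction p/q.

3484/193

Using pₖ = aₖpₖ₋₁ + pₖ₋₂ and qₖ = aₖqₖ₋₁ + qₖ₋₂:
  k=0: a=18, p=18, q=1
  k=1: a=19, p=343, q=19
  k=2: a=3, p=1047, q=58
  k=3: a=3, p=3484, q=193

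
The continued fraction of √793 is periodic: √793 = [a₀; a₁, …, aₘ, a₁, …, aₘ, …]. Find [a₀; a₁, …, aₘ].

[28; 6, 4, 6, 56]

a₀ = ⌊√793⌋ = 28.
With m₀=0, d₀=1 and mₖ₊₁ = dₖaₖ − mₖ, dₖ₊₁ = (n − mₖ₊₁²)/dₖ, aₖ₊₁ = ⌊(a₀+mₖ₊₁)/dₖ₊₁⌋:
  k=1: m=28, d=9, a=6
  k=2: m=26, d=13, a=4
  k=3: m=26, d=9, a=6
  k=4: m=28, d=1, a=56
d=1 and a=2a₀=56 at k=4, so the next step gives (m, d) = (28, 9) again — its k=1 value — and the period has length 4.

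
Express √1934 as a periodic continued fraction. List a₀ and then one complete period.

a₀ = ⌊√1934⌋ = 43.
With m₀=0, d₀=1 and mₖ₊₁ = dₖaₖ − mₖ, dₖ₊₁ = (n − mₖ₊₁²)/dₖ, aₖ₊₁ = ⌊(a₀+mₖ₊₁)/dₖ₊₁⌋:
  k=1: m=43, d=85, a=1
  k=2: m=42, d=2, a=42
  k=3: m=42, d=85, a=1
  k=4: m=43, d=1, a=86
d=1 and a=2a₀=86 at k=4, so the next step gives (m, d) = (43, 85) again — its k=1 value — and the period has length 4.

[43; 1, 42, 1, 86]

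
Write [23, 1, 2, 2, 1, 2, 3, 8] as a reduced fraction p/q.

Fold from the inside: start with 8/1.
  3 + 1/8 = 25/8
  2 + 8/25 = 58/25
  1 + 25/58 = 83/58
  2 + 58/83 = 224/83
  2 + 83/224 = 531/224
  1 + 224/531 = 755/531
  23 + 531/755 = 17896/755

17896/755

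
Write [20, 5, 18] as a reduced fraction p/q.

Fold from the inside: start with 18/1.
  5 + 1/18 = 91/18
  20 + 18/91 = 1838/91

1838/91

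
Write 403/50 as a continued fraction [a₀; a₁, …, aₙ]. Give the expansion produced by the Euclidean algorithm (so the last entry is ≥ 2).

403 = 8*50 + 3
50 = 16*3 + 2
3 = 1*2 + 1
2 = 2*1 + 0  (stop)
So 403/50 = [8; 16, 1, 2].

[8; 16, 1, 2]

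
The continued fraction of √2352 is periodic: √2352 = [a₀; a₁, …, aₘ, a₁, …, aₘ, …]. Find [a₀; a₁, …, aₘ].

[48; 2, 96]

a₀ = ⌊√2352⌋ = 48.
With m₀=0, d₀=1 and mₖ₊₁ = dₖaₖ − mₖ, dₖ₊₁ = (n − mₖ₊₁²)/dₖ, aₖ₊₁ = ⌊(a₀+mₖ₊₁)/dₖ₊₁⌋:
  k=1: m=48, d=48, a=2
  k=2: m=48, d=1, a=96
d=1 and a=2a₀=96 at k=2, so the next step gives (m, d) = (48, 48) again — its k=1 value — and the period has length 2.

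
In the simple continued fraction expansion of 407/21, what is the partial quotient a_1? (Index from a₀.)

407 = 19·21 + 8   →  a_0 = 19
21 = 2·8 + 5   →  a_1 = 2

2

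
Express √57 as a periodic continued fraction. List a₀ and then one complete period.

a₀ = ⌊√57⌋ = 7.

[7; 1, 1, 4, 1, 1, 14]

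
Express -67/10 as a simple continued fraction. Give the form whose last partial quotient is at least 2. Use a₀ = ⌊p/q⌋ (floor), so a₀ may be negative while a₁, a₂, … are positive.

[-7; 3, 3]

-67 = -7·10 + 3
10 = 3·3 + 1
3 = 3·1 + 0  (stop)
So -67/10 = [-7; 3, 3].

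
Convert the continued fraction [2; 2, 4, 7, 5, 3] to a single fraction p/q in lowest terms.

2610/1067

Using pₖ = aₖpₖ₋₁ + pₖ₋₂ and qₖ = aₖqₖ₋₁ + qₖ₋₂:
  k=0: a=2, p=2, q=1
  k=1: a=2, p=5, q=2
  k=2: a=4, p=22, q=9
  k=3: a=7, p=159, q=65
  k=4: a=5, p=817, q=334
  k=5: a=3, p=2610, q=1067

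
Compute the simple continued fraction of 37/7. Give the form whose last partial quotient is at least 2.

37 = 5×7 + 2
7 = 3×2 + 1
2 = 2×1 + 0  (stop)
So 37/7 = [5; 3, 2].

[5; 3, 2]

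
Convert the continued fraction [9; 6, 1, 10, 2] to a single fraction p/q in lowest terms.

1454/159

Using pₖ = aₖpₖ₋₁ + pₖ₋₂ and qₖ = aₖqₖ₋₁ + qₖ₋₂:
  k=0: a=9, p=9, q=1
  k=1: a=6, p=55, q=6
  k=2: a=1, p=64, q=7
  k=3: a=10, p=695, q=76
  k=4: a=2, p=1454, q=159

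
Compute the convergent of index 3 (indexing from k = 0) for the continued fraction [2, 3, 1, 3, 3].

34/15

Using pₖ = aₖpₖ₋₁ + pₖ₋₂, qₖ = aₖqₖ₋₁ + qₖ₋₂ (with p₋₁=1, p₋₂=0, q₋₁=0, q₋₂=1):
  k=0: a=2, p=2, q=1
  k=1: a=3, p=7, q=3
  k=2: a=1, p=9, q=4
  k=3: a=3, p=34, q=15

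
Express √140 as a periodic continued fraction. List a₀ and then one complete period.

a₀ = ⌊√140⌋ = 11.
With m₀=0, d₀=1 and mₖ₊₁ = dₖaₖ − mₖ, dₖ₊₁ = (n − mₖ₊₁²)/dₖ, aₖ₊₁ = ⌊(a₀+mₖ₊₁)/dₖ₊₁⌋:
  k=1: m=11, d=19, a=1
  k=2: m=8, d=4, a=4
  k=3: m=8, d=19, a=1
  k=4: m=11, d=1, a=22
d=1 and a=2a₀=22 at k=4, so the next step gives (m, d) = (11, 19) again — its k=1 value — and the period has length 4.

[11; 1, 4, 1, 22]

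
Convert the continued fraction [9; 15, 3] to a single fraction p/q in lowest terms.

417/46

Fold from the inside: start with 3/1.
  15 + 1/3 = 46/3
  9 + 3/46 = 417/46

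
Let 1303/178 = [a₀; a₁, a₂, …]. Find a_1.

1303 = 7·178 + 57   →  a_0 = 7
178 = 3·57 + 7   →  a_1 = 3

3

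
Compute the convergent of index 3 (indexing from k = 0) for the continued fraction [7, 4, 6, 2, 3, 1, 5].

Using pₖ = aₖpₖ₋₁ + pₖ₋₂, qₖ = aₖqₖ₋₁ + qₖ₋₂ (with p₋₁=1, p₋₂=0, q₋₁=0, q₋₂=1):
  k=0: a=7, p=7, q=1
  k=1: a=4, p=29, q=4
  k=2: a=6, p=181, q=25
  k=3: a=2, p=391, q=54

391/54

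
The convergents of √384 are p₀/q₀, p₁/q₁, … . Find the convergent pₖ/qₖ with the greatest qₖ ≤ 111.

√384 = [19; 1, 1, 2, 9, 2, 1, 1, 38, …] (period length 8).
Convergents:
  p_0/q_0 = 19/1
  p_1/q_1 = 20/1
  p_2/q_2 = 39/2
  p_3/q_3 = 98/5
  p_4/q_4 = 921/47
  p_5/q_5 = 1940/99
  p_6/q_6 = 2861/146
q_5 = 99 ≤ 111 < 146 = q_6, so the answer is 1940/99.

1940/99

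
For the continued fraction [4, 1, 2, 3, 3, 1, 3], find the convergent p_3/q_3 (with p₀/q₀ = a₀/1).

Using pₖ = aₖpₖ₋₁ + pₖ₋₂, qₖ = aₖqₖ₋₁ + qₖ₋₂ (with p₋₁=1, p₋₂=0, q₋₁=0, q₋₂=1):
  k=0: a=4, p=4, q=1
  k=1: a=1, p=5, q=1
  k=2: a=2, p=14, q=3
  k=3: a=3, p=47, q=10

47/10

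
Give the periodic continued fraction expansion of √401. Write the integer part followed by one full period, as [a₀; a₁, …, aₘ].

a₀ = ⌊√401⌋ = 20.
With m₀=0, d₀=1 and mₖ₊₁ = dₖaₖ − mₖ, dₖ₊₁ = (n − mₖ₊₁²)/dₖ, aₖ₊₁ = ⌊(a₀+mₖ₊₁)/dₖ₊₁⌋:
  k=1: m=20, d=1, a=40
d=1 and a=2a₀=40 at k=1, so the next step gives (m, d) = (20, 1) again — its k=1 value — and the period has length 1.

[20; 40]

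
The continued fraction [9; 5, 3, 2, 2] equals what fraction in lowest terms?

827/90

Fold from the inside: start with 2/1.
  2 + 1/2 = 5/2
  3 + 2/5 = 17/5
  5 + 5/17 = 90/17
  9 + 17/90 = 827/90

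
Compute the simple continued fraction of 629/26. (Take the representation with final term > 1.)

629 = 24·26 + 5
26 = 5·5 + 1
5 = 5·1 + 0  (stop)
So 629/26 = [24; 5, 5].

[24; 5, 5]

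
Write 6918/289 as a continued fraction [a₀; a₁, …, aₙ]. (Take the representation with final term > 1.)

[23; 1, 15, 18]

6918 = 23·289 + 271
289 = 1·271 + 18
271 = 15·18 + 1
18 = 18·1 + 0  (stop)
So 6918/289 = [23; 1, 15, 18].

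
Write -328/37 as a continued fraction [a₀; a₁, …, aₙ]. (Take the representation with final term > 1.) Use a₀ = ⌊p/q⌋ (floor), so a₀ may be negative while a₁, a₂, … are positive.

-328 = -9*37 + 5
37 = 7*5 + 2
5 = 2*2 + 1
2 = 2*1 + 0  (stop)
So -328/37 = [-9; 7, 2, 2].

[-9; 7, 2, 2]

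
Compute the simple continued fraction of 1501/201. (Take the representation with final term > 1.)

[7; 2, 7, 4, 3]

1501 = 7×201 + 94
201 = 2×94 + 13
94 = 7×13 + 3
13 = 4×3 + 1
3 = 3×1 + 0  (stop)
So 1501/201 = [7; 2, 7, 4, 3].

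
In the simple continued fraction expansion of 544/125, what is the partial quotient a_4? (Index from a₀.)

3

544 = 4·125 + 44   →  a_0 = 4
125 = 2·44 + 37   →  a_1 = 2
44 = 1·37 + 7   →  a_2 = 1
37 = 5·7 + 2   →  a_3 = 5
7 = 3·2 + 1   →  a_4 = 3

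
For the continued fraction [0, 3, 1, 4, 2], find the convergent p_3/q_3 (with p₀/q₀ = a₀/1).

5/19

Using pₖ = aₖpₖ₋₁ + pₖ₋₂, qₖ = aₖqₖ₋₁ + qₖ₋₂ (with p₋₁=1, p₋₂=0, q₋₁=0, q₋₂=1):
  k=0: a=0, p=0, q=1
  k=1: a=3, p=1, q=3
  k=2: a=1, p=1, q=4
  k=3: a=4, p=5, q=19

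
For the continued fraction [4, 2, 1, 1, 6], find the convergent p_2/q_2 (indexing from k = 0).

Using pₖ = aₖpₖ₋₁ + pₖ₋₂, qₖ = aₖqₖ₋₁ + qₖ₋₂ (with p₋₁=1, p₋₂=0, q₋₁=0, q₋₂=1):
  k=0: a=4, p=4, q=1
  k=1: a=2, p=9, q=2
  k=2: a=1, p=13, q=3

13/3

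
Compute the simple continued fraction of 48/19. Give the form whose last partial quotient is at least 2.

48 = 2*19 + 10
19 = 1*10 + 9
10 = 1*9 + 1
9 = 9*1 + 0  (stop)
So 48/19 = [2; 1, 1, 9].

[2; 1, 1, 9]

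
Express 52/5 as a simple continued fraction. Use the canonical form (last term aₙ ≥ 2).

52 = 10*5 + 2
5 = 2*2 + 1
2 = 2*1 + 0  (stop)
So 52/5 = [10; 2, 2].

[10; 2, 2]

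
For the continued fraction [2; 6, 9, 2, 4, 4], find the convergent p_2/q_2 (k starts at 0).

Using pₖ = aₖpₖ₋₁ + pₖ₋₂, qₖ = aₖqₖ₋₁ + qₖ₋₂ (with p₋₁=1, p₋₂=0, q₋₁=0, q₋₂=1):
  k=0: a=2, p=2, q=1
  k=1: a=6, p=13, q=6
  k=2: a=9, p=119, q=55

119/55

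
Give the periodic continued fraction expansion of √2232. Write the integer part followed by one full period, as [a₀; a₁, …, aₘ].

a₀ = ⌊√2232⌋ = 47.
With m₀=0, d₀=1 and mₖ₊₁ = dₖaₖ − mₖ, dₖ₊₁ = (n − mₖ₊₁²)/dₖ, aₖ₊₁ = ⌊(a₀+mₖ₊₁)/dₖ₊₁⌋:
  k=1: m=47, d=23, a=4
  k=2: m=45, d=9, a=10
  k=3: m=45, d=23, a=4
  k=4: m=47, d=1, a=94
d=1 and a=2a₀=94 at k=4, so the next step gives (m, d) = (47, 23) again — its k=1 value — and the period has length 4.

[47; 4, 10, 4, 94]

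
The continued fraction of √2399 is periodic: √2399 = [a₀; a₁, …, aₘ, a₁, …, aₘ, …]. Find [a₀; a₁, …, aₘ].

[48; 1, 47, 1, 96]

a₀ = ⌊√2399⌋ = 48.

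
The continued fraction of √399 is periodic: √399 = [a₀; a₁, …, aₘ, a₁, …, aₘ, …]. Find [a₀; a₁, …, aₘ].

[19; 1, 38]

a₀ = ⌊√399⌋ = 19.
With m₀=0, d₀=1 and mₖ₊₁ = dₖaₖ − mₖ, dₖ₊₁ = (n − mₖ₊₁²)/dₖ, aₖ₊₁ = ⌊(a₀+mₖ₊₁)/dₖ₊₁⌋:
  k=1: m=19, d=38, a=1
  k=2: m=19, d=1, a=38
d=1 and a=2a₀=38 at k=2, so the next step gives (m, d) = (19, 38) again — its k=1 value — and the period has length 2.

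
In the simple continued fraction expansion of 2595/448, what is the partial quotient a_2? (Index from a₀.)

2595 = 5·448 + 355   →  a_0 = 5
448 = 1·355 + 93   →  a_1 = 1
355 = 3·93 + 76   →  a_2 = 3

3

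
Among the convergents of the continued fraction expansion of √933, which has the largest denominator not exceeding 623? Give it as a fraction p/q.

6781/222

√933 = [30; 1, 1, 5, 20, 5, 1, 1, 60, …] (period length 8).
Convergents:
  p_0/q_0 = 30/1
  p_1/q_1 = 31/1
  p_2/q_2 = 61/2
  p_3/q_3 = 336/11
  p_4/q_4 = 6781/222
  p_5/q_5 = 34241/1121
q_4 = 222 ≤ 623 < 1121 = q_5, so the answer is 6781/222.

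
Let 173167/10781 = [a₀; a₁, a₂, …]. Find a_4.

173167 = 16·10781 + 671   →  a_0 = 16
10781 = 16·671 + 45   →  a_1 = 16
671 = 14·45 + 41   →  a_2 = 14
45 = 1·41 + 4   →  a_3 = 1
41 = 10·4 + 1   →  a_4 = 10

10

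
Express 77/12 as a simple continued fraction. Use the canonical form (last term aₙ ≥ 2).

[6; 2, 2, 2]

77 = 6*12 + 5
12 = 2*5 + 2
5 = 2*2 + 1
2 = 2*1 + 0  (stop)
So 77/12 = [6; 2, 2, 2].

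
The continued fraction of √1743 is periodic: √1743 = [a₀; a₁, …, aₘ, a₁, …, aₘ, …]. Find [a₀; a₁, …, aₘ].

[41; 1, 2, 1, 82]

a₀ = ⌊√1743⌋ = 41.
With m₀=0, d₀=1 and mₖ₊₁ = dₖaₖ − mₖ, dₖ₊₁ = (n − mₖ₊₁²)/dₖ, aₖ₊₁ = ⌊(a₀+mₖ₊₁)/dₖ₊₁⌋:
  k=1: m=41, d=62, a=1
  k=2: m=21, d=21, a=2
  k=3: m=21, d=62, a=1
  k=4: m=41, d=1, a=82
d=1 and a=2a₀=82 at k=4, so the next step gives (m, d) = (41, 62) again — its k=1 value — and the period has length 4.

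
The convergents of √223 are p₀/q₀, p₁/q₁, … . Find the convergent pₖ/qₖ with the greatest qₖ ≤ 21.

224/15

√223 = [14; 1, 13, 1, 28, …] (period length 4).
Convergents:
  p_0/q_0 = 14/1
  p_1/q_1 = 15/1
  p_2/q_2 = 209/14
  p_3/q_3 = 224/15
  p_4/q_4 = 6481/434
q_3 = 15 ≤ 21 < 434 = q_4, so the answer is 224/15.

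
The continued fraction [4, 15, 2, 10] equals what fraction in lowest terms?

Fold from the inside: start with 10/1.
  2 + 1/10 = 21/10
  15 + 10/21 = 325/21
  4 + 21/325 = 1321/325

1321/325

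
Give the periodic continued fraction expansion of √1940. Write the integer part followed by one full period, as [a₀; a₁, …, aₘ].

[44; 22, 88]

a₀ = ⌊√1940⌋ = 44.
With m₀=0, d₀=1 and mₖ₊₁ = dₖaₖ − mₖ, dₖ₊₁ = (n − mₖ₊₁²)/dₖ, aₖ₊₁ = ⌊(a₀+mₖ₊₁)/dₖ₊₁⌋:
  k=1: m=44, d=4, a=22
  k=2: m=44, d=1, a=88
d=1 and a=2a₀=88 at k=2, so the next step gives (m, d) = (44, 4) again — its k=1 value — and the period has length 2.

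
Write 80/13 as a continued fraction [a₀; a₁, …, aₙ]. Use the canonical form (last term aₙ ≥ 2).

80 = 6*13 + 2
13 = 6*2 + 1
2 = 2*1 + 0  (stop)
So 80/13 = [6; 6, 2].

[6; 6, 2]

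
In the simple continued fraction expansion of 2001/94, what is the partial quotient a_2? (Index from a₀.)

2

2001 = 21·94 + 27   →  a_0 = 21
94 = 3·27 + 13   →  a_1 = 3
27 = 2·13 + 1   →  a_2 = 2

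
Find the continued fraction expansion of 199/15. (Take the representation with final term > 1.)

199 = 13×15 + 4
15 = 3×4 + 3
4 = 1×3 + 1
3 = 3×1 + 0  (stop)
So 199/15 = [13; 3, 1, 3].

[13; 3, 1, 3]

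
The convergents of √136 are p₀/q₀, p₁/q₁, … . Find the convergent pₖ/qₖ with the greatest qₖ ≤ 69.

√136 = [11; 1, 1, 1, 22, …] (period length 4).
Convergents:
  p_0/q_0 = 11/1
  p_1/q_1 = 12/1
  p_2/q_2 = 23/2
  p_3/q_3 = 35/3
  p_4/q_4 = 793/68
  p_5/q_5 = 828/71
q_4 = 68 ≤ 69 < 71 = q_5, so the answer is 793/68.

793/68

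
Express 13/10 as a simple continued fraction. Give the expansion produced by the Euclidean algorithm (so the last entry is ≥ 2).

[1; 3, 3]

13 = 1×10 + 3
10 = 3×3 + 1
3 = 3×1 + 0  (stop)
So 13/10 = [1; 3, 3].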